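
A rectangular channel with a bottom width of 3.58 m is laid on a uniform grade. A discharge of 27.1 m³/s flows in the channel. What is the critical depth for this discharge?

For a rectangular channel, critical depth y_c = (q²/g)^(1/3) where q = Q/b = 27.1/3.58 = 7.57 m²/s.
So y_c = (7.57²/9.81)^(1/3) = 1.8 m.

y_c = 1.8 m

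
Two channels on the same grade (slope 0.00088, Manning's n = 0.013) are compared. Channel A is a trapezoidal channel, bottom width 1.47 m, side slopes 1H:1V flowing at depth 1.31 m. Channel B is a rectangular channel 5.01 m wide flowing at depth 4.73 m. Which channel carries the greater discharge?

Channel A: With bottom width b = 1.47 m and side slope z = 1: A = (b + zy)y = (1.47 + 1×1.31)×1.31 = 3.642 m²; P = b + 2y√(1+z²) = 1.47 + 2×1.31×1.414 = 5.175 m. Hydraulic radius R = A/P = 3.642/5.175 = 0.7037 m. Q_A = (1/0.013)·3.642·0.7037^(2/3)·√0.00088 = 6.575 m³/s.
Channel B: Flow area A = b·y = 5.01 × 4.73 = 23.7 m². Wetted perimeter P = b + 2y = 5.01 + 2×4.73 = 14.47 m. Hydraulic radius R = A/P = 23.7/14.47 = 1.638 m. Q_B = (1/0.013)·23.7·1.638^(2/3)·√0.00088 = 75.13 m³/s.
Q_A = 6.575 m³/s vs Q_B = 75.13 m³/s, so channel B carries more.

channel B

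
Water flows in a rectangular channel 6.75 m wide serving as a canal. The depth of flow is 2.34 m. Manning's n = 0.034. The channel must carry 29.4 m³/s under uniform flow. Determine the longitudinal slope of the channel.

S = 0.0026

Flow area A = b·y = 6.75 × 2.34 = 15.79 m². Wetted perimeter P = b + 2y = 6.75 + 2×2.34 = 11.43 m.
Hydraulic radius R = A/P = 15.79/11.43 = 1.382 m.
From Manning's equation, S = [nQ / (1 A R^(2/3))]² = [0.034 × 29.4 / (1 × 15.79 × 1.382^(2/3))]² = 0.0026.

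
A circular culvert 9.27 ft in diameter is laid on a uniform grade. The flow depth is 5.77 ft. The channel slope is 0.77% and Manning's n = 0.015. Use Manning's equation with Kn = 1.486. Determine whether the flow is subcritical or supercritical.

For a circular section of diameter D = 9.27 ft at depth y = 5.77 ft, the central angle is θ = 2 arccos(1 − 2y/D) = 3.636 rad. Then A = (D²/8)(θ − sin θ) = 44.16 ft² and P = Dθ/2 = 16.85 ft.
Hydraulic radius R = A/P = 44.16/16.85 = 2.62 ft.
V = (1.486/n) R^(2/3) √S = (1.486/0.015) × 2.62^(2/3) × √0.0077 = 16.52 ft/s. Hydraulic depth D_h = A/T = 44.16/8.988 = 4.913 ft.
Froude number Fr = V/√(g·D_h) = 16.52/√(32.2×4.913) = 1.31, which is greater than 1, so the flow is supercritical.

supercritical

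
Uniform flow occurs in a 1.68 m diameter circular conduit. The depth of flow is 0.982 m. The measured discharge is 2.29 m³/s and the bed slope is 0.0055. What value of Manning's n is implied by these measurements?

For a circular section of diameter D = 1.68 m at depth y = 0.982 m, the central angle is θ = 2 arccos(1 − 2y/D) = 3.481 rad. Then A = (D²/8)(θ − sin θ) = 1.346 m² and P = Dθ/2 = 2.924 m.
Hydraulic radius R = A/P = 1.346/2.924 = 0.4602 m.
Rearranging Manning's equation: n = (1/Q) A R^(2/3) S^(1/2) = (1/2.29) × 1.346 × 0.4602^(2/3) × √0.0055 = 0.026.

n = 0.026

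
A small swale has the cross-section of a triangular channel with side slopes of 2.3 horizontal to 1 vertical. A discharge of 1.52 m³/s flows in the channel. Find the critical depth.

At critical depth, Q² T / (g A³) = 1, i.e. A³/T = Q²/g = 1.52²/9.81 = 0.2355.
Trying y = 0.761 m: A³/T = 0.6751 — over.
Trying y = 0.507 m: A³/T = 0.08861 — short.
Trying y = 0.616 m: A³/T = 0.2346 — matches.

y_c = 0.616 m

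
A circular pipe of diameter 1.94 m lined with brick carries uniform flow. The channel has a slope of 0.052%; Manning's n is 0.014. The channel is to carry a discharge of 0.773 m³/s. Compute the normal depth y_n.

Manning's equation rearranged: A R^(2/3) = nQ / (1·√S) = 0.014 × 0.773 / (√0.00052) = 0.4746.
Trying y = 0.463 m: A R^(2/3) = 0.2279 — low.
Trying y = 0.787 m: A R^(2/3) = 0.6309 — high.
Trying y = 0.675 m: A R^(2/3) = 0.4745 — ≈ 0.4746.

y_n = 0.675 m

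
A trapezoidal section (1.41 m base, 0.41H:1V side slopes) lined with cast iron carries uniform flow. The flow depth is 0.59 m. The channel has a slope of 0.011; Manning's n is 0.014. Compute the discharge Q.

Q = 3.72 m³/s

With bottom width b = 1.41 m and side slope z = 0.41: A = (b + zy)y = (1.41 + 0.41×0.59)×0.59 = 0.9746 m²; P = b + 2y√(1+z²) = 1.41 + 2×0.59×1.081 = 2.685 m.
Hydraulic radius R = A/P = 0.9746/2.685 = 0.3629 m.
Manning's equation: Q = (1/n) A R^(2/3) S^(1/2) = (1/0.014) × 0.9746 × 0.3629^(2/3) × 0.011^(1/2) = 3.72 m³/s.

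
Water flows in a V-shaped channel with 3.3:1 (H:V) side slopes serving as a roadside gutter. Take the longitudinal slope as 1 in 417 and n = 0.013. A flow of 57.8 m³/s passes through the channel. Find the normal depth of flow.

Manning's equation rearranged: A R^(2/3) = nQ / (1·√S) = 0.013 × 57.8 / (√0.002398) = 15.34.
Try y = 2.33 m: A R^(2/3) = 19.26 — high.
Try y = 2.14 m: A R^(2/3) = 15.35 — ≈ 15.34.

y_n = 2.14 m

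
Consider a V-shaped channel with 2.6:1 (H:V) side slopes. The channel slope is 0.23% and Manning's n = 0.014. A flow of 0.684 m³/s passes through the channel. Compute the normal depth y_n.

y_n = 0.462 m

Manning's equation rearranged: A R^(2/3) = nQ / (1·√S) = 0.014 × 0.684 / (√0.0023) = 0.1997.
Trying y = 0.368 m: A R^(2/3) = 0.1088 — too small.
Trying y = 0.462 m: A R^(2/3) = 0.1995 — ≈ 0.1997.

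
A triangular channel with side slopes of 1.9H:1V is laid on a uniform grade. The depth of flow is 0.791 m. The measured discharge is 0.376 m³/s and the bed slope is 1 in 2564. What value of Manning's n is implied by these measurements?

For a triangular section with side slope z = 1.9: A = zy² = 1.9×0.791² = 1.189 m²; P = 2y√(1+z²) = 2×0.791×2.147 = 3.397 m.
Hydraulic radius R = A/P = 1.189/3.397 = 0.35 m.
Rearranging Manning's equation: n = (1/Q) A R^(2/3) S^(1/2) = (1/0.376) × 1.189 × 0.35^(2/3) × √0.00039 = 0.031.

n = 0.031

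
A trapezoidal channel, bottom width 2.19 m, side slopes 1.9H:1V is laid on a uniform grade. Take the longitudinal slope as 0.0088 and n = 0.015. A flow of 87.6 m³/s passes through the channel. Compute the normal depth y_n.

y_n = 2.08 m

Manning's equation rearranged: A R^(2/3) = nQ / (1·√S) = 0.015 × 87.6 / (√0.0088) = 14.01.
Trying y = 2.3 m: A R^(2/3) = 17.51 — over.
Trying y = 1.72 m: A R^(2/3) = 9.264 — short.
Trying y = 2.08 m: A R^(2/3) = 14.01 — matches.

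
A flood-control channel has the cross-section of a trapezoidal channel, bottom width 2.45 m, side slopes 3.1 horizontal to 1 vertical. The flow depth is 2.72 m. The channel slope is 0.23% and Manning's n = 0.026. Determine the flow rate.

Q = 70.5 m³/s

With bottom width b = 2.45 m and side slope z = 3.1: A = (b + zy)y = (2.45 + 3.1×2.72)×2.72 = 29.6 m²; P = b + 2y√(1+z²) = 2.45 + 2×2.72×3.257 = 20.17 m.
Hydraulic radius R = A/P = 29.6/20.17 = 1.467 m.
Manning's equation: Q = (1/n) A R^(2/3) S^(1/2) = (1/0.026) × 29.6 × 1.467^(2/3) × 0.0023^(1/2) = 70.5 m³/s.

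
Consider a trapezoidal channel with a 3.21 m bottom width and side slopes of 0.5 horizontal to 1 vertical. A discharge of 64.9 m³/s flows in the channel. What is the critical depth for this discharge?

y_c = 2.95 m

At critical depth, Q² T / (g A³) = 1, i.e. A³/T = Q²/g = 64.9²/9.81 = 429.4.
Try y = 2.02 m: A³/T = 118.4 — short.
Try y = 3.77 m: A³/T = 1015 — over.
Try y = 2.95 m: A³/T = 428.6 — close enough.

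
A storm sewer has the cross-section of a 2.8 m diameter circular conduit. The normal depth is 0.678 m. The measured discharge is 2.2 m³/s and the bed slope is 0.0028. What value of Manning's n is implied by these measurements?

n = 0.015

For a circular section of diameter D = 2.8 m at depth y = 0.678 m, the central angle is θ = 2 arccos(1 − 2y/D) = 2.058 rad. Then A = (D²/8)(θ − sin θ) = 1.151 m² and P = Dθ/2 = 2.881 m.
Hydraulic radius R = A/P = 1.151/2.881 = 0.3994 m.
Rearranging Manning's equation: n = (1/Q) A R^(2/3) S^(1/2) = (1/2.2) × 1.151 × 0.3994^(2/3) × √0.0028 = 0.015.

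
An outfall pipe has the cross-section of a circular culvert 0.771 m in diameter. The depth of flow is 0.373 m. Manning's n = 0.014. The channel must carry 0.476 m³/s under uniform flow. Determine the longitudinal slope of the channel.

For a circular section of diameter D = 0.771 m at depth y = 0.373 m, the central angle is θ = 2 arccos(1 − 2y/D) = 3.077 rad. Then A = (D²/8)(θ − sin θ) = 0.2238 m² and P = Dθ/2 = 1.186 m.
Hydraulic radius R = A/P = 0.2238/1.186 = 0.1887 m.
From Manning's equation, S = [nQ / (1 A R^(2/3))]² = [0.014 × 0.476 / (1 × 0.2238 × 0.1887^(2/3))]² = 0.00819.

S = 0.00819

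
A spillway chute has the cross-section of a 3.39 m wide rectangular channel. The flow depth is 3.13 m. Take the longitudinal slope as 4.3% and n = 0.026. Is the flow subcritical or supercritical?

Flow area A = b·y = 3.39 × 3.13 = 10.61 m². Wetted perimeter P = b + 2y = 3.39 + 2×3.13 = 9.65 m.
Hydraulic radius R = A/P = 10.61/9.65 = 1.1 m.
V = (1/n) R^(2/3) √S = (1/0.026) × 1.1^(2/3) × √0.043 = 8.496 m/s. Hydraulic depth D_h = A/T = 10.61/3.39 = 3.13 m.
Froude number Fr = V/√(g·D_h) = 8.496/√(9.81×3.13) = 1.53, which is greater than 1, so the flow is supercritical.

supercritical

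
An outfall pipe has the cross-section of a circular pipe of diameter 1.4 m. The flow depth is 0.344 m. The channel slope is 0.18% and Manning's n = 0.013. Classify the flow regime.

subcritical

For a circular section of diameter D = 1.4 m at depth y = 0.344 m, the central angle is θ = 2 arccos(1 − 2y/D) = 2.075 rad. Then A = (D²/8)(θ − sin θ) = 0.2937 m² and P = Dθ/2 = 1.452 m.
Hydraulic radius R = A/P = 0.2937/1.452 = 0.2022 m.
V = (1/n) R^(2/3) √S = (1/0.013) × 0.2022^(2/3) × √0.0018 = 1.124 m/s. Hydraulic depth D_h = A/T = 0.2937/1.205 = 0.2436 m.
Froude number Fr = V/√(g·D_h) = 1.124/√(9.81×0.2436) = 0.727, which is less than 1, so the flow is subcritical.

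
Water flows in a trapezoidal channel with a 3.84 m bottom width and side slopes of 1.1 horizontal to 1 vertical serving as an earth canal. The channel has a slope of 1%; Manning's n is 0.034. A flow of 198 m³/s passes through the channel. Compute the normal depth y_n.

Manning's equation rearranged: A R^(2/3) = nQ / (1·√S) = 0.034 × 198 / (√0.01) = 67.32.
Try y = 5.59 m: A R^(2/3) = 109 — high.
Try y = 3.1 m: A R^(2/3) = 32.28 — low.
Try y = 4.45 m: A R^(2/3) = 67.28 — matches.

y_n = 4.45 m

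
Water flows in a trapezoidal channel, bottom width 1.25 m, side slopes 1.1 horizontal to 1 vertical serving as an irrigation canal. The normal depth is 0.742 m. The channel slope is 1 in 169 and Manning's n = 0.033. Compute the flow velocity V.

V = 1.36 m/s

With bottom width b = 1.25 m and side slope z = 1.1: A = (b + zy)y = (1.25 + 1.1×0.742)×0.742 = 1.533 m²; P = b + 2y√(1+z²) = 1.25 + 2×0.742×1.487 = 3.456 m.
Hydraulic radius R = A/P = 1.533/3.456 = 0.4436 m.
From Manning's equation, V = (1/n) R^(2/3) S^(1/2) = (1/0.033) × 0.4436^(2/3) × 0.005917^(1/2) = 1.36 m/s.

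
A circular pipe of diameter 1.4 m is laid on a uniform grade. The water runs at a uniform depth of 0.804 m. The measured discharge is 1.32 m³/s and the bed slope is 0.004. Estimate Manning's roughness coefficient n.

For a circular section of diameter D = 1.4 m at depth y = 0.804 m, the central angle is θ = 2 arccos(1 − 2y/D) = 3.44 rad. Then A = (D²/8)(θ − sin θ) = 0.9148 m² and P = Dθ/2 = 2.408 m.
Hydraulic radius R = A/P = 0.9148/2.408 = 0.3799 m.
Rearranging Manning's equation: n = (1/Q) A R^(2/3) S^(1/2) = (1/1.32) × 0.9148 × 0.3799^(2/3) × √0.004 = 0.023.

n = 0.023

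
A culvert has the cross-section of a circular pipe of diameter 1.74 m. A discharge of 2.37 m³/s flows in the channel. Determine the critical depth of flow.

At critical depth, Q² T / (g A³) = 1, i.e. A³/T = Q²/g = 2.37²/9.81 = 0.5726.
Trying y = 0.52 m: A³/T = 0.1334 — too small.
Trying y = 0.868 m: A³/T = 0.9574 — too large.
Trying y = 0.759 m: A³/T = 0.5731 — close enough.

y_c = 0.759 m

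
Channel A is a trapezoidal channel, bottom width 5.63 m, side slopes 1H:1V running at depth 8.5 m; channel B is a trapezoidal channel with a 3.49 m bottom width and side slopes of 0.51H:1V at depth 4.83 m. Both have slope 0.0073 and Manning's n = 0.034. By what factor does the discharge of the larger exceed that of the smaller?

6.67

Channel A: With bottom width b = 5.63 m and side slope z = 1: A = (b + zy)y = (5.63 + 1×8.5)×8.5 = 120.1 m²; P = b + 2y√(1+z²) = 5.63 + 2×8.5×1.414 = 29.67 m. Hydraulic radius R = A/P = 120.1/29.67 = 4.048 m. Q_A = (1/0.034)·120.1·4.048^(2/3)·√0.0073 = 766.6 m³/s.
Channel B: With bottom width b = 3.49 m and side slope z = 0.51: A = (b + zy)y = (3.49 + 0.51×4.83)×4.83 = 28.75 m²; P = b + 2y√(1+z²) = 3.49 + 2×4.83×1.123 = 14.33 m. Hydraulic radius R = A/P = 28.75/14.33 = 2.006 m. Q_B = (1/0.034)·28.75·2.006^(2/3)·√0.0073 = 114.9 m³/s.
The larger discharge is 766.6 m³/s and the smaller is 114.9 m³/s; the ratio is 6.67.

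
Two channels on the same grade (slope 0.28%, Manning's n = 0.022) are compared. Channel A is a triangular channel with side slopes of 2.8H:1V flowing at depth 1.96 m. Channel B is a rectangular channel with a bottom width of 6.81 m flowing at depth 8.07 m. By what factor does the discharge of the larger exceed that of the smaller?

9.65

Channel A: For a triangular section with side slope z = 2.8: A = zy² = 2.8×1.96² = 10.76 m²; P = 2y√(1+z²) = 2×1.96×2.973 = 11.65 m. Hydraulic radius R = A/P = 10.76/11.65 = 0.9229 m. Q_A = (1/0.022)·10.76·0.9229^(2/3)·√0.0028 = 24.52 m³/s.
Channel B: Flow area A = b·y = 6.81 × 8.07 = 54.96 m². Wetted perimeter P = b + 2y = 6.81 + 2×8.07 = 22.95 m. Hydraulic radius R = A/P = 54.96/22.95 = 2.395 m. Q_B = (1/0.022)·54.96·2.395^(2/3)·√0.0028 = 236.6 m³/s.
The larger discharge is 236.6 m³/s and the smaller is 24.52 m³/s; the ratio is 9.65.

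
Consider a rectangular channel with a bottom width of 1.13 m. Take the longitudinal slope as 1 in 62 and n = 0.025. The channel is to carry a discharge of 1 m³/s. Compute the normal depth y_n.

Manning's equation rearranged: A R^(2/3) = nQ / (1·√S) = 0.025 × 1 / (√0.01613) = 0.1969.
At y = 0.327 m: A R^(2/3) = 0.1294 — too small.
At y = 0.548 m: A R^(2/3) = 0.2639 — too large.
At y = 0.442 m: A R^(2/3) = 0.1971 — close enough.

y_n = 0.442 m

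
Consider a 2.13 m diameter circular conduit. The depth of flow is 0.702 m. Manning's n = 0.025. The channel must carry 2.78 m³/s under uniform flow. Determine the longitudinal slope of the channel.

For a circular section of diameter D = 2.13 m at depth y = 0.702 m, the central angle is θ = 2 arccos(1 − 2y/D) = 2.446 rad. Then A = (D²/8)(θ − sin θ) = 1.024 m² and P = Dθ/2 = 2.605 m.
Hydraulic radius R = A/P = 1.024/2.605 = 0.393 m.
From Manning's equation, S = [nQ / (1 A R^(2/3))]² = [0.025 × 2.78 / (1 × 1.024 × 0.393^(2/3))]² = 0.016.

S = 0.016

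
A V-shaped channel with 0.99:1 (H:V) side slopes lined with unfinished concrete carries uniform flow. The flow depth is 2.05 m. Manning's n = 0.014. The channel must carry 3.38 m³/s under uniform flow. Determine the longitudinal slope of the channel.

For a triangular section with side slope z = 0.99: A = zy² = 0.99×2.05² = 4.16 m²; P = 2y√(1+z²) = 2×2.05×1.407 = 5.769 m.
Hydraulic radius R = A/P = 4.16/5.769 = 0.7211 m.
From Manning's equation, S = [nQ / (1 A R^(2/3))]² = [0.014 × 3.38 / (1 × 4.16 × 0.7211^(2/3))]² = 0.0002.

S = 0.0002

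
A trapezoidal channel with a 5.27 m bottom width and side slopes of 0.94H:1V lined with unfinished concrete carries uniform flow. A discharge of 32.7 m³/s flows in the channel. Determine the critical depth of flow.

y_c = 1.44 m

At critical depth, Q² T / (g A³) = 1, i.e. A³/T = Q²/g = 32.7²/9.81 = 109.
Try y = 1.1 m: A³/T = 45.44 — low.
Try y = 1.44 m: A³/T = 108.8 — ≈ 109.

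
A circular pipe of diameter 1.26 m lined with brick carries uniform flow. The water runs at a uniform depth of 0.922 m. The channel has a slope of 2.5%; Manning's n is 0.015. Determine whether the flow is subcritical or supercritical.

supercritical

For a circular section of diameter D = 1.26 m at depth y = 0.922 m, the central angle is θ = 2 arccos(1 − 2y/D) = 4.105 rad. Then A = (D²/8)(θ − sin θ) = 0.9777 m² and P = Dθ/2 = 2.586 m.
Hydraulic radius R = A/P = 0.9777/2.586 = 0.378 m.
V = (1/n) R^(2/3) √S = (1/0.015) × 0.378^(2/3) × √0.025 = 5.511 m/s. Hydraulic depth D_h = A/T = 0.9777/1.116 = 0.8757 m.
Froude number Fr = V/√(g·D_h) = 5.511/√(9.81×0.8757) = 1.88, which is greater than 1, so the flow is supercritical.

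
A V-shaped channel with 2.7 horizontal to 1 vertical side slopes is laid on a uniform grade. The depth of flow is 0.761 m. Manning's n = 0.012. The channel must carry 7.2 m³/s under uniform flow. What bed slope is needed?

For a triangular section with side slope z = 2.7: A = zy² = 2.7×0.761² = 1.564 m²; P = 2y√(1+z²) = 2×0.761×2.879 = 4.382 m.
Hydraulic radius R = A/P = 1.564/4.382 = 0.3568 m.
From Manning's equation, S = [nQ / (1 A R^(2/3))]² = [0.012 × 7.2 / (1 × 1.564 × 0.3568^(2/3))]² = 0.0121.

S = 0.0121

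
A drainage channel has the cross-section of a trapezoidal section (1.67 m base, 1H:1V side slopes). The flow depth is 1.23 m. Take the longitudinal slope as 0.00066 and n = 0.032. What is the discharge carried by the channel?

Q = 2.24 m³/s

With bottom width b = 1.67 m and side slope z = 1: A = (b + zy)y = (1.67 + 1×1.23)×1.23 = 3.567 m²; P = b + 2y√(1+z²) = 1.67 + 2×1.23×1.414 = 5.149 m.
Hydraulic radius R = A/P = 3.567/5.149 = 0.6928 m.
Manning's equation: Q = (1/n) A R^(2/3) S^(1/2) = (1/0.032) × 3.567 × 0.6928^(2/3) × 0.00066^(1/2) = 2.24 m³/s.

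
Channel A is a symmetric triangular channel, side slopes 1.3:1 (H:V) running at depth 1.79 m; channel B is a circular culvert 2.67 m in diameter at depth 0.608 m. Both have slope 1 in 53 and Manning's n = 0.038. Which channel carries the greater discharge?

channel A

Channel A: For a triangular section with side slope z = 1.3: A = zy² = 1.3×1.79² = 4.165 m²; P = 2y√(1+z²) = 2×1.79×1.64 = 5.872 m. Hydraulic radius R = A/P = 4.165/5.872 = 0.7094 m. Q_A = (1/0.038)·4.165·0.7094^(2/3)·√0.01887 = 11.98 m³/s.
Channel B: For a circular section of diameter D = 2.67 m at depth y = 0.608 m, the central angle is θ = 2 arccos(1 − 2y/D) = 1.99 rad. Then A = (D²/8)(θ − sin θ) = 0.9592 m² and P = Dθ/2 = 2.656 m. Hydraulic radius R = A/P = 0.9592/2.656 = 0.3611 m. Q_B = (1/0.038)·0.9592·0.3611^(2/3)·√0.01887 = 1.758 m³/s.
Q_A = 11.98 m³/s vs Q_B = 1.758 m³/s, so channel A carries more.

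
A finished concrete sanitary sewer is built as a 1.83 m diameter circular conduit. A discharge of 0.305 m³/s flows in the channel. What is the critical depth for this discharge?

y_c = 0.261 m

At critical depth, Q² T / (g A³) = 1, i.e. A³/T = Q²/g = 0.305²/9.81 = 0.009483.
Trying y = 0.302 m: A³/T = 0.01687 — too large.
Trying y = 0.189 m: A³/T = 0.002654 — too small.
Trying y = 0.261 m: A³/T = 0.009499 — ≈ 0.009483.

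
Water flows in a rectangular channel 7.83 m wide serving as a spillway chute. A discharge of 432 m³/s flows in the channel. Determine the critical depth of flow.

y_c = 6.77 m

For a rectangular channel, critical depth y_c = (q²/g)^(1/3) where q = Q/b = 432/7.83 = 55.17 m²/s.
So y_c = (55.17²/9.81)^(1/3) = 6.77 m.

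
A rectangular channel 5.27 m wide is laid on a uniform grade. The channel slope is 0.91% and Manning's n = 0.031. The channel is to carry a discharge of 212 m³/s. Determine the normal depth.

Manning's equation rearranged: A R^(2/3) = nQ / (1·√S) = 0.031 × 212 / (√0.0091) = 68.89.
Try y = 9.86 m: A R^(2/3) = 84.65 — over.
Try y = 6.55 m: A R^(2/3) = 52.56 — short.
Try y = 8.24 m: A R^(2/3) = 68.85 — ≈ 68.89.

y_n = 8.24 m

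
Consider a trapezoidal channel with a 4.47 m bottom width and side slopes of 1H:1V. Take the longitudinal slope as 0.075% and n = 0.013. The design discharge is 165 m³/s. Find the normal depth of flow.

y_n = 4.72 m

Manning's equation rearranged: A R^(2/3) = nQ / (1·√S) = 0.013 × 165 / (√0.00075) = 78.32.
Try y = 3.77 m: A R^(2/3) = 50.18 — too small.
Try y = 4.72 m: A R^(2/3) = 78.49 — matches.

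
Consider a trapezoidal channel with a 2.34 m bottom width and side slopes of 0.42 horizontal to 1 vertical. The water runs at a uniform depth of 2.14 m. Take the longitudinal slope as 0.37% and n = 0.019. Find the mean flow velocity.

V = 3.19 m/s

With bottom width b = 2.34 m and side slope z = 0.42: A = (b + zy)y = (2.34 + 0.42×2.14)×2.14 = 6.931 m²; P = b + 2y√(1+z²) = 2.34 + 2×2.14×1.085 = 6.982 m.
Hydraulic radius R = A/P = 6.931/6.982 = 0.9927 m.
From Manning's equation, V = (1/n) R^(2/3) S^(1/2) = (1/0.019) × 0.9927^(2/3) × 0.0037^(1/2) = 3.19 m/s.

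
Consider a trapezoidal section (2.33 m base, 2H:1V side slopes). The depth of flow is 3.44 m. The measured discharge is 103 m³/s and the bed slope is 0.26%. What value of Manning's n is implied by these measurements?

n = 0.0231

With bottom width b = 2.33 m and side slope z = 2: A = (b + zy)y = (2.33 + 2×3.44)×3.44 = 31.68 m²; P = b + 2y√(1+z²) = 2.33 + 2×3.44×2.236 = 17.71 m.
Hydraulic radius R = A/P = 31.68/17.71 = 1.789 m.
Rearranging Manning's equation: n = (1/Q) A R^(2/3) S^(1/2) = (1/103) × 31.68 × 1.789^(2/3) × √0.0026 = 0.0231.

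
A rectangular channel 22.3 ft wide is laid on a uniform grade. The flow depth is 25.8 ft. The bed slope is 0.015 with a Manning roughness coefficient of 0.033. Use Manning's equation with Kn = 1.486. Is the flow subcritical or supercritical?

Flow area A = b·y = 22.3 × 25.8 = 575.3 ft². Wetted perimeter P = b + 2y = 22.3 + 2×25.8 = 73.9 ft.
Hydraulic radius R = A/P = 575.3/73.9 = 7.785 ft.
V = (1.486/n) R^(2/3) √S = (1.486/0.033) × 7.785^(2/3) × √0.015 = 21.66 ft/s. Hydraulic depth D_h = A/T = 575.3/22.3 = 25.8 ft.
Froude number Fr = V/√(g·D_h) = 21.66/√(32.2×25.8) = 0.752, which is less than 1, so the flow is subcritical.

subcritical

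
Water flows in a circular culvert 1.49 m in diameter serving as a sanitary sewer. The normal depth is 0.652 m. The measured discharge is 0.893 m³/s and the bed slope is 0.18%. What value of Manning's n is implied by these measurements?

For a circular section of diameter D = 1.49 m at depth y = 0.652 m, the central angle is θ = 2 arccos(1 − 2y/D) = 2.891 rad. Then A = (D²/8)(θ − sin θ) = 0.7336 m² and P = Dθ/2 = 2.154 m.
Hydraulic radius R = A/P = 0.7336/2.154 = 0.3406 m.
Rearranging Manning's equation: n = (1/Q) A R^(2/3) S^(1/2) = (1/0.893) × 0.7336 × 0.3406^(2/3) × √0.0018 = 0.017.

n = 0.017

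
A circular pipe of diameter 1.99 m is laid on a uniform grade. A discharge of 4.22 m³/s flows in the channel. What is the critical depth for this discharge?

At critical depth, Q² T / (g A³) = 1, i.e. A³/T = Q²/g = 4.22²/9.81 = 1.815.
Trying y = 0.839 m: A³/T = 0.9842 — too small.
Trying y = 1.15 m: A³/T = 3.286 — too large.
Trying y = 0.985 m: A³/T = 1.818 — matches.

y_c = 0.985 m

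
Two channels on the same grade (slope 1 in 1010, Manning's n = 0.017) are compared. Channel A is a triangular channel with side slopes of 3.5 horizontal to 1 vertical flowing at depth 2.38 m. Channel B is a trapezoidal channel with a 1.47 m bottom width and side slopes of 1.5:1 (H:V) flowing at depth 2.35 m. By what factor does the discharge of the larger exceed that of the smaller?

Channel A: For a triangular section with side slope z = 3.5: A = zy² = 3.5×2.38² = 19.83 m²; P = 2y√(1+z²) = 2×2.38×3.64 = 17.33 m. Hydraulic radius R = A/P = 19.83/17.33 = 1.144 m. Q_A = (1/0.017)·19.83·1.144^(2/3)·√0.0009901 = 40.14 m³/s.
Channel B: With bottom width b = 1.47 m and side slope z = 1.5: A = (b + zy)y = (1.47 + 1.5×2.35)×2.35 = 11.74 m²; P = b + 2y√(1+z²) = 1.47 + 2×2.35×1.803 = 9.943 m. Hydraulic radius R = A/P = 11.74/9.943 = 1.181 m. Q_B = (1/0.017)·11.74·1.181^(2/3)·√0.0009901 = 24.27 m³/s.
The larger discharge is 40.14 m³/s and the smaller is 24.27 m³/s; the ratio is 1.65.

1.65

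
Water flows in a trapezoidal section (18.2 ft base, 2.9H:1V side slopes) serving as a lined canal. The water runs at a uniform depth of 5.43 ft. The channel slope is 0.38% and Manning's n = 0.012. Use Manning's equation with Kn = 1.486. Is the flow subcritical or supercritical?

supercritical

With bottom width b = 18.2 ft and side slope z = 2.9: A = (b + zy)y = (18.2 + 2.9×5.43)×5.43 = 184.3 ft²; P = b + 2y√(1+z²) = 18.2 + 2×5.43×3.068 = 51.51 ft.
Hydraulic radius R = A/P = 184.3/51.51 = 3.578 ft.
V = (1.486/n) R^(2/3) √S = (1.486/0.012) × 3.578^(2/3) × √0.0038 = 17.86 ft/s. Hydraulic depth D_h = A/T = 184.3/49.69 = 3.709 ft.
Froude number Fr = V/√(g·D_h) = 17.86/√(32.2×3.709) = 1.63, which is greater than 1, so the flow is supercritical.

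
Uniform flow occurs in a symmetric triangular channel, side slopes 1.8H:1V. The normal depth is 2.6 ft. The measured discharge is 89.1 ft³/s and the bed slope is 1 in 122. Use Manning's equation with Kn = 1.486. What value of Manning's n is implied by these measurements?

n = 0.02

For a triangular section with side slope z = 1.8: A = zy² = 1.8×2.6² = 12.17 ft²; P = 2y√(1+z²) = 2×2.6×2.059 = 10.71 ft.
Hydraulic radius R = A/P = 12.17/10.71 = 1.136 ft.
Rearranging Manning's equation: n = (1.486/Q) A R^(2/3) S^(1/2) = (1.486/89.1) × 12.17 × 1.136^(2/3) × √0.008197 = 0.02.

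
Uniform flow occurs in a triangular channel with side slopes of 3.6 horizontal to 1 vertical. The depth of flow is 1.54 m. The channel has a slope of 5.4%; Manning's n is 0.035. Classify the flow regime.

supercritical

For a triangular section with side slope z = 3.6: A = zy² = 3.6×1.54² = 8.538 m²; P = 2y√(1+z²) = 2×1.54×3.736 = 11.51 m.
Hydraulic radius R = A/P = 8.538/11.51 = 0.7419 m.
V = (1/n) R^(2/3) √S = (1/0.035) × 0.7419^(2/3) × √0.054 = 5.441 m/s. Hydraulic depth D_h = A/T = 8.538/11.09 = 0.77 m.
Froude number Fr = V/√(g·D_h) = 5.441/√(9.81×0.77) = 1.98, which is greater than 1, so the flow is supercritical.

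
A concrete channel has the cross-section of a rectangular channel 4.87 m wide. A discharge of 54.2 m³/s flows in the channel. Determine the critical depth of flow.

For a rectangular channel, critical depth y_c = (q²/g)^(1/3) where q = Q/b = 54.2/4.87 = 11.13 m²/s.
So y_c = (11.13²/9.81)^(1/3) = 2.33 m.

y_c = 2.33 m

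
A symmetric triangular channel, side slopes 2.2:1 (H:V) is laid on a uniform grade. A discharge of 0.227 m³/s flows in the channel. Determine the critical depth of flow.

At critical depth, Q² T / (g A³) = 1, i.e. A³/T = Q²/g = 0.227²/9.81 = 0.005253.
Try y = 0.264 m: A³/T = 0.003103 — too small.
Try y = 0.37 m: A³/T = 0.01678 — too large.
Try y = 0.293 m: A³/T = 0.005226 — close enough.

y_c = 0.293 m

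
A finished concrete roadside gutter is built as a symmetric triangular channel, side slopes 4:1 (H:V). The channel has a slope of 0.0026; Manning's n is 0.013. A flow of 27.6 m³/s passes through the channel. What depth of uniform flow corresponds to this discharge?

y_n = 1.48 m

Manning's equation rearranged: A R^(2/3) = nQ / (1·√S) = 0.013 × 27.6 / (√0.0026) = 7.037.
Trying y = 1.2 m: A R^(2/3) = 4.016 — too small.
Trying y = 1.48 m: A R^(2/3) = 7.025 — matches.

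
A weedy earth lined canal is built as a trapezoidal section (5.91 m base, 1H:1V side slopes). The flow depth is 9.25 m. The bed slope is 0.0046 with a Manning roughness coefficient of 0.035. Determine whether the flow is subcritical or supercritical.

With bottom width b = 5.91 m and side slope z = 1: A = (b + zy)y = (5.91 + 1×9.25)×9.25 = 140.2 m²; P = b + 2y√(1+z²) = 5.91 + 2×9.25×1.414 = 32.07 m.
Hydraulic radius R = A/P = 140.2/32.07 = 4.372 m.
V = (1/n) R^(2/3) √S = (1/0.035) × 4.372^(2/3) × √0.0046 = 5.181 m/s. Hydraulic depth D_h = A/T = 140.2/24.41 = 5.745 m.
Froude number Fr = V/√(g·D_h) = 5.181/√(9.81×5.745) = 0.69, which is less than 1, so the flow is subcritical.

subcritical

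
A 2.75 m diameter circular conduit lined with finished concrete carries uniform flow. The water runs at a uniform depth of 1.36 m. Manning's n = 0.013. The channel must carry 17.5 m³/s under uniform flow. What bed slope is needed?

S = 0.01

For a circular section of diameter D = 2.75 m at depth y = 1.36 m, the central angle is θ = 2 arccos(1 − 2y/D) = 3.12 rad. Then A = (D²/8)(θ − sin θ) = 2.929 m² and P = Dθ/2 = 4.29 m.
Hydraulic radius R = A/P = 2.929/4.29 = 0.6827 m.
From Manning's equation, S = [nQ / (1 A R^(2/3))]² = [0.013 × 17.5 / (1 × 2.929 × 0.6827^(2/3))]² = 0.01.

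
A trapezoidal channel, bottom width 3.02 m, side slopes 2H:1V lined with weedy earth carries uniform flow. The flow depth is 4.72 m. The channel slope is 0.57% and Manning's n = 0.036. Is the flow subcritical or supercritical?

With bottom width b = 3.02 m and side slope z = 2: A = (b + zy)y = (3.02 + 2×4.72)×4.72 = 58.81 m²; P = b + 2y√(1+z²) = 3.02 + 2×4.72×2.236 = 24.13 m.
Hydraulic radius R = A/P = 58.81/24.13 = 2.437 m.
V = (1/n) R^(2/3) √S = (1/0.036) × 2.437^(2/3) × √0.0057 = 3.798 m/s. Hydraulic depth D_h = A/T = 58.81/21.9 = 2.685 m.
Froude number Fr = V/√(g·D_h) = 3.798/√(9.81×2.685) = 0.74, which is less than 1, so the flow is subcritical.

subcritical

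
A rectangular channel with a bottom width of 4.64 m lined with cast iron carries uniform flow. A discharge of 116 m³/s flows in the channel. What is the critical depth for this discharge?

y_c = 3.99 m

For a rectangular channel, critical depth y_c = (q²/g)^(1/3) where q = Q/b = 116/4.64 = 25 m²/s.
So y_c = (25²/9.81)^(1/3) = 3.99 m.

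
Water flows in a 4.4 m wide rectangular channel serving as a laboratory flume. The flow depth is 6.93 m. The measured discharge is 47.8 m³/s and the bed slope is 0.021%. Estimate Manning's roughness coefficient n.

n = 0.013

Flow area A = b·y = 4.4 × 6.93 = 30.49 m². Wetted perimeter P = b + 2y = 4.4 + 2×6.93 = 18.26 m.
Hydraulic radius R = A/P = 30.49/18.26 = 1.67 m.
Rearranging Manning's equation: n = (1/Q) A R^(2/3) S^(1/2) = (1/47.8) × 30.49 × 1.67^(2/3) × √0.00021 = 0.013.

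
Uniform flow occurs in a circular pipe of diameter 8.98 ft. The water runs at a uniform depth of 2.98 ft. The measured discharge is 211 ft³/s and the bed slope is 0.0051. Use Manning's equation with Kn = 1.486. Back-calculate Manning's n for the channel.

For a circular section of diameter D = 8.98 ft at depth y = 2.98 ft, the central angle is θ = 2 arccos(1 − 2y/D) = 2.456 rad. Then A = (D²/8)(θ − sin θ) = 18.37 ft² and P = Dθ/2 = 11.03 ft.
Hydraulic radius R = A/P = 18.37/11.03 = 1.666 ft.
Rearranging Manning's equation: n = (1.486/Q) A R^(2/3) S^(1/2) = (1.486/211) × 18.37 × 1.666^(2/3) × √0.0051 = 0.013.

n = 0.013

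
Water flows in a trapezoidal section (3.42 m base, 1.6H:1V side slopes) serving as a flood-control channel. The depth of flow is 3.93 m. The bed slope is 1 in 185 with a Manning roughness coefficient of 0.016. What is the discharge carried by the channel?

Q = 287 m³/s

With bottom width b = 3.42 m and side slope z = 1.6: A = (b + zy)y = (3.42 + 1.6×3.93)×3.93 = 38.15 m²; P = b + 2y√(1+z²) = 3.42 + 2×3.93×1.887 = 18.25 m.
Hydraulic radius R = A/P = 38.15/18.25 = 2.091 m.
Manning's equation: Q = (1/n) A R^(2/3) S^(1/2) = (1/0.016) × 38.15 × 2.091^(2/3) × 0.005405^(1/2) = 287 m³/s.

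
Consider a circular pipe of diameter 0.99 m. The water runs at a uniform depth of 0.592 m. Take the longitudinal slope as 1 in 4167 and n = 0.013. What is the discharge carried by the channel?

Q = 0.242 m³/s

For a circular section of diameter D = 0.99 m at depth y = 0.592 m, the central angle is θ = 2 arccos(1 − 2y/D) = 3.536 rad. Then A = (D²/8)(θ − sin θ) = 0.4803 m² and P = Dθ/2 = 1.75 m.
Hydraulic radius R = A/P = 0.4803/1.75 = 0.2744 m.
Manning's equation: Q = (1/n) A R^(2/3) S^(1/2) = (1/0.013) × 0.4803 × 0.2744^(2/3) × 0.00024^(1/2) = 0.242 m³/s.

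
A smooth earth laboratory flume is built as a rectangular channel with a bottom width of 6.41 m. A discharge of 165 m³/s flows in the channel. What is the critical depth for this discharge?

y_c = 4.07 m

For a rectangular channel, critical depth y_c = (q²/g)^(1/3) where q = Q/b = 165/6.41 = 25.74 m²/s.
So y_c = (25.74²/9.81)^(1/3) = 4.07 m.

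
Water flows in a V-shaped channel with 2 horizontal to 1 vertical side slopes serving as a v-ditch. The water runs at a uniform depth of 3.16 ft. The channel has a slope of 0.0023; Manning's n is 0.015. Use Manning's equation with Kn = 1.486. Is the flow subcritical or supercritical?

subcritical

For a triangular section with side slope z = 2: A = zy² = 2×3.16² = 19.97 ft²; P = 2y√(1+z²) = 2×3.16×2.236 = 14.13 ft.
Hydraulic radius R = A/P = 19.97/14.13 = 1.413 ft.
V = (1.486/n) R^(2/3) √S = (1.486/0.015) × 1.413^(2/3) × √0.0023 = 5.983 ft/s. Hydraulic depth D_h = A/T = 19.97/12.64 = 1.58 ft.
Froude number Fr = V/√(g·D_h) = 5.983/√(32.2×1.58) = 0.839, which is less than 1, so the flow is subcritical.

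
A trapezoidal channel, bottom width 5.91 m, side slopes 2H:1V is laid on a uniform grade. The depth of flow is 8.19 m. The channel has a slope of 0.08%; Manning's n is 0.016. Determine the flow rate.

Q = 852 m³/s

With bottom width b = 5.91 m and side slope z = 2: A = (b + zy)y = (5.91 + 2×8.19)×8.19 = 182.6 m²; P = b + 2y√(1+z²) = 5.91 + 2×8.19×2.236 = 42.54 m.
Hydraulic radius R = A/P = 182.6/42.54 = 4.292 m.
Manning's equation: Q = (1/n) A R^(2/3) S^(1/2) = (1/0.016) × 182.6 × 4.292^(2/3) × 0.0008^(1/2) = 852 m³/s.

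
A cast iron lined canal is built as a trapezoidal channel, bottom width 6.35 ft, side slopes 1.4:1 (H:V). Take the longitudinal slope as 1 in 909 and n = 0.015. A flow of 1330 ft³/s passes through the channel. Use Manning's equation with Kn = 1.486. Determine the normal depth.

y_n = 8.41 ft

Manning's equation rearranged: A R^(2/3) = nQ / (1.486·√S) = 0.015 × 1330 / (1.486 × √0.0011) = 404.8.
Try y = 6.21 ft: A R^(2/3) = 210 — low.
Try y = 10.2 ft: A R^(2/3) = 621.6 — high.
Try y = 8.41 ft: A R^(2/3) = 404.3 — matches.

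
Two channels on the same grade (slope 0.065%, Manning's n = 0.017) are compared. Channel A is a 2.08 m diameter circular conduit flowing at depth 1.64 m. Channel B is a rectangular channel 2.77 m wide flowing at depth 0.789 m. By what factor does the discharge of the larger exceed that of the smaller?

1.53

Channel A: For a circular section of diameter D = 2.08 m at depth y = 1.64 m, the central angle is θ = 2 arccos(1 − 2y/D) = 4.372 rad. Then A = (D²/8)(θ − sin θ) = 2.874 m² and P = Dθ/2 = 4.546 m. Hydraulic radius R = A/P = 2.874/4.546 = 0.6321 m. Q_A = (1/0.017)·2.874·0.6321^(2/3)·√0.00065 = 3.174 m³/s.
Channel B: Flow area A = b·y = 2.77 × 0.789 = 2.186 m². Wetted perimeter P = b + 2y = 2.77 + 2×0.789 = 4.348 m. Hydraulic radius R = A/P = 2.186/4.348 = 0.5027 m. Q_B = (1/0.017)·2.186·0.5027^(2/3)·√0.00065 = 2.072 m³/s.
The larger discharge is 3.174 m³/s and the smaller is 2.072 m³/s; the ratio is 1.53.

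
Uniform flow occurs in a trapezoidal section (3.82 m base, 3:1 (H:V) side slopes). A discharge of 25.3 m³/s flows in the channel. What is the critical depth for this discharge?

At critical depth, Q² T / (g A³) = 1, i.e. A³/T = Q²/g = 25.3²/9.81 = 65.25.
At y = 1.45 m: A³/T = 132.8 — too large.
At y = 0.875 m: A³/T = 19.77 — too small.
At y = 1.21 m: A³/T = 66.11 — matches.

y_c = 1.21 m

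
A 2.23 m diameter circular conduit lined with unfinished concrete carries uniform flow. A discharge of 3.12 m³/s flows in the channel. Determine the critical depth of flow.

y_c = 0.812 m

At critical depth, Q² T / (g A³) = 1, i.e. A³/T = Q²/g = 3.12²/9.81 = 0.9923.
Trying y = 0.885 m: A³/T = 1.379 — over.
Trying y = 0.812 m: A³/T = 0.99 — close enough.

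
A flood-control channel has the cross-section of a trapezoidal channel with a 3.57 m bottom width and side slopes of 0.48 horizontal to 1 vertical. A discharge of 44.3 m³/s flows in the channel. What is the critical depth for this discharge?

y_c = 2.25 m

At critical depth, Q² T / (g A³) = 1, i.e. A³/T = Q²/g = 44.3²/9.81 = 200.
Trying y = 1.89 m: A³/T = 112.5 — low.
Trying y = 2.53 m: A³/T = 295.7 — high.
Trying y = 2.25 m: A³/T = 199.9 — ≈ 200.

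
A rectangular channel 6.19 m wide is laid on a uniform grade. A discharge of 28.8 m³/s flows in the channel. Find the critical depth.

For a rectangular channel, critical depth y_c = (q²/g)^(1/3) where q = Q/b = 28.8/6.19 = 4.653 m²/s.
So y_c = (4.653²/9.81)^(1/3) = 1.3 m.

y_c = 1.3 m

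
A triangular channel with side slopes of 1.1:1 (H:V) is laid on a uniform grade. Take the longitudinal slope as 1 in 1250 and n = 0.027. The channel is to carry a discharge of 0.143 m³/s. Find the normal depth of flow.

y_n = 0.586 m

Manning's equation rearranged: A R^(2/3) = nQ / (1·√S) = 0.027 × 0.143 / (√0.0008) = 0.1365.
At y = 0.734 m: A R^(2/3) = 0.2485 — high.
At y = 0.407 m: A R^(2/3) = 0.05157 — low.
At y = 0.586 m: A R^(2/3) = 0.1363 — matches.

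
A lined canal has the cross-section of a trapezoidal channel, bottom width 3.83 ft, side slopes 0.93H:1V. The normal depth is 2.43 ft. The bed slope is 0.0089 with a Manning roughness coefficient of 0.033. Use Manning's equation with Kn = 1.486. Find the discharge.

Q = 79.2 ft³/s

With bottom width b = 3.83 ft and side slope z = 0.93: A = (b + zy)y = (3.83 + 0.93×2.43)×2.43 = 14.8 ft²; P = b + 2y√(1+z²) = 3.83 + 2×2.43×1.366 = 10.47 ft.
Hydraulic radius R = A/P = 14.8/10.47 = 1.414 ft.
Manning's equation: Q = (1.486/n) A R^(2/3) S^(1/2) = (1.486/0.033) × 14.8 × 1.414^(2/3) × 0.0089^(1/2) = 79.2 ft³/s.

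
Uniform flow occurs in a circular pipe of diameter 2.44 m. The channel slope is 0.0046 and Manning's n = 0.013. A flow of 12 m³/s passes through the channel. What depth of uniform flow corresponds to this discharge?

Manning's equation rearranged: A R^(2/3) = nQ / (1·√S) = 0.013 × 12 / (√0.0046) = 2.3.
Trying y = 1.11 m: A R^(2/3) = 1.428 — too small.
Trying y = 1.68 m: A R^(2/3) = 2.755 — too large.
Trying y = 1.48 m: A R^(2/3) = 2.297 — close enough.

y_n = 1.48 m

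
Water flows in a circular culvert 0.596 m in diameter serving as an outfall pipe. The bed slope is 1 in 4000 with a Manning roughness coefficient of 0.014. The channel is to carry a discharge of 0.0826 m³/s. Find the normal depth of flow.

y_n = 0.456 m

Manning's equation rearranged: A R^(2/3) = nQ / (1·√S) = 0.014 × 0.0826 / (√0.00025) = 0.07314.
Try y = 0.526 m: A R^(2/3) = 0.08279 — too large.
Try y = 0.378 m: A R^(2/3) = 0.05724 — too small.
Try y = 0.456 m: A R^(2/3) = 0.07314 — matches.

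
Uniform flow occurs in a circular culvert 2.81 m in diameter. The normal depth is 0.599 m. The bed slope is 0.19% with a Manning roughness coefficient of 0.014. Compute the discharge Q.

For a circular section of diameter D = 2.81 m at depth y = 0.599 m, the central angle is θ = 2 arccos(1 − 2y/D) = 1.92 rad. Then A = (D²/8)(θ − sin θ) = 0.9672 m² and P = Dθ/2 = 2.697 m.
Hydraulic radius R = A/P = 0.9672/2.697 = 0.3586 m.
Manning's equation: Q = (1/n) A R^(2/3) S^(1/2) = (1/0.014) × 0.9672 × 0.3586^(2/3) × 0.0019^(1/2) = 1.52 m³/s.

Q = 1.52 m³/s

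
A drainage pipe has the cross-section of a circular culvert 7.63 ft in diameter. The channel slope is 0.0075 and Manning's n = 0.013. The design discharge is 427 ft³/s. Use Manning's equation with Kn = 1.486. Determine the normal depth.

Manning's equation rearranged: A R^(2/3) = nQ / (1.486·√S) = 0.013 × 427 / (1.486 × √0.0075) = 43.13.
Trying y = 5.08 ft: A R^(2/3) = 55.03 — too large.
Trying y = 3.68 ft: A R^(2/3) = 33.06 — too small.
Trying y = 4.32 ft: A R^(2/3) = 43.15 — close enough.

y_n = 4.32 ft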